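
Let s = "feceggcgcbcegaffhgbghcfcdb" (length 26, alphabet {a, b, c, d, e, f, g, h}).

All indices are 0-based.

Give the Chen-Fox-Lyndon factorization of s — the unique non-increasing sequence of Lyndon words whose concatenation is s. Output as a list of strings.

emit factor 1: 'f' (i=0, period=1)
emit factor 2: 'e' (i=1, period=1)
emit factor 3: 'ceggcg' (i=2, period=6)
emit factor 4: 'c' (i=8, period=1)
emit factor 5: 'bceg' (i=9, period=4)
emit factor 6: 'affhgbghcfcdb' (i=13, period=13)

["f", "e", "ceggcg", "c", "bceg", "affhgbghcfcdb"]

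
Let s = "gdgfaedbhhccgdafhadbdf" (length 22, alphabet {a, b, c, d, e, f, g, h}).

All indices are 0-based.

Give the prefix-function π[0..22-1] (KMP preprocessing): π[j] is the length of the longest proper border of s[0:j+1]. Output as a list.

[0, 0, 1, 0, 0, 0, 0, 0, 0, 0, 0, 0, 1, 2, 0, 0, 0, 0, 0, 0, 0, 0]

π[0] = 0
j=1 s[j]='d': π[1]=0 (border '')
j=2 s[j]='g': π[2]=1 (border 'g')
j=3 s[j]='f': k: 1→0; π[3]=0 (border '')
j=4 s[j]='a': π[4]=0 (border '')
j=5 s[j]='e': π[5]=0 (border '')
j=6 s[j]='d': π[6]=0 (border '')
j=7 s[j]='b': π[7]=0 (border '')
j=8 s[j]='h': π[8]=0 (border '')
j=9 s[j]='h': π[9]=0 (border '')
j=10 s[j]='c': π[10]=0 (border '')
j=11 s[j]='c': π[11]=0 (border '')
j=12 s[j]='g': π[12]=1 (border 'g')
j=13 s[j]='d': π[13]=2 (border 'gd')
j=14 s[j]='a': k: 2→0; π[14]=0 (border '')
j=15 s[j]='f': π[15]=0 (border '')
j=16 s[j]='h': π[16]=0 (border '')
j=17 s[j]='a': π[17]=0 (border '')
j=18 s[j]='d': π[18]=0 (border '')
j=19 s[j]='b': π[19]=0 (border '')
j=20 s[j]='d': π[20]=0 (border '')
j=21 s[j]='f': π[21]=0 (border '')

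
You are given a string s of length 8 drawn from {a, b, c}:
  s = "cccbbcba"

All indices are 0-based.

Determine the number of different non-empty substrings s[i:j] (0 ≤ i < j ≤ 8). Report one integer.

rank→(start, suffix):
  0 → (7, 'a')
  1 → (6, 'ba')
  2 → (3, 'bbcba')
  3 → (4, 'bcba')
  4 → (5, 'cba')
  5 → (2, 'cbbcba')
  6 → (1, 'ccbbcba')
  7 → (0, 'cccbbcba')

SA = [7, 6, 3, 4, 5, 2, 1, 0]
i: (SA[i-1],SA[i]) lcp shared
  1: (7,6) 0 ''
  2: (6,3) 1 'b'
  3: (3,4) 1 'b'
  4: (4,5) 0 ''
  5: (5,2) 2 'cb'
  6: (2,1) 1 'c'
  7: (1,0) 2 'cc'

n(n+1)/2 = 8·9/2 = 36
Σ LCP = 0 + 0 + 1 + 1 + 0 + 2 + 1 + 2 = 7
distinct = 36 − 7 = 29

29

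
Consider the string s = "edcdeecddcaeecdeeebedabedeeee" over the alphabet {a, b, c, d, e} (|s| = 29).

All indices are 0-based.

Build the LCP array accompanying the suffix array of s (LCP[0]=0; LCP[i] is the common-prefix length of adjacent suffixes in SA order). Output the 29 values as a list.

sorted suffixes:
  #0 SA[0]=21  'abedeeee'
  #1 SA[1]=10  'aeecdeeebedabedeeee'
  #2 SA[2]=18  'bedabedeeee'
  #3 SA[3]=22  'bedeeee'
  #4 SA[4]=9  'caeecdeeebedabedeeee'
  #5 SA[5]=6  'cddcaeecdeeebedabedeeee'
  #6 SA[6]=2  'cdeecddcaeecdeeebedabedeeee'
  #7 SA[7]=13  'cdeeebedabedeeee'
  #8 SA[8]=20  'dabedeeee'
  #9 SA[9]=8  'dcaeecdeeebedabedeeee'
  #10 SA[10]=1  'dcdeecddcaeecdeeebedabedeeee'
  #11 SA[11]=7  'ddcaeecdeeebedabedeeee'
  #12 SA[12]=3  'deecddcaeecdeeebedabedeeee'
  #13 SA[13]=14  'deeebedabedeeee'
  #14 SA[14]=24  'deeee'
  #15 SA[15]=28  'e'
  #16 SA[16]=17  'ebedabedeeee'
  #17 SA[17]=5  'ecddcaeecdeeebedabedeeee'
  #18 SA[18]=12  'ecdeeebedabedeeee'
  #19 SA[19]=19  'edabedeeee'
  #20 SA[20]=0  'edcdeecddcaeecdeeebedabedeeee'
  #21 SA[21]=23  'edeeee'
  #22 SA[22]=27  'ee'
  #23 SA[23]=16  'eebedabedeeee'
  #24 SA[24]=4  'eecddcaeecdeeebedabedeeee'
  #25 SA[25]=11  'eecdeeebedabedeeee'
  #26 SA[26]=26  'eee'
  #27 SA[27]=15  'eeebedabedeeee'
  #28 SA[28]=25  'eeee'

SA = [21, 10, 18, 22, 9, 6, 2, 13, 20, 8, 1, 7, 3, 14, 24, 28, 17, 5, 12, 19, 0, 23, 27, 16, 4, 11, 26, 15, 25]
rank  pair      lcp
   1  s[21:],s[10:]  1  'a'
   2  s[10:],s[18:]  0  ''
   3  s[18:],s[22:]  3  'bed'
   4  s[22:],s[9:]  0  ''
   5  s[9:],s[6:]  1  'c'
   6  s[6:],s[2:]  2  'cd'
   7  s[2:],s[13:]  4  'cdee'
   8  s[13:],s[20:]  0  ''
   9  s[20:],s[8:]  1  'd'
  10  s[8:],s[1:]  2  'dc'
  11  s[1:],s[7:]  1  'd'
  12  s[7:],s[3:]  1  'd'
  13  s[3:],s[14:]  3  'dee'
  14  s[14:],s[24:]  4  'deee'
  15  s[24:],s[28:]  0  ''
  16  s[28:],s[17:]  1  'e'
  17  s[17:],s[5:]  1  'e'
  18  s[5:],s[12:]  3  'ecd'
  19  s[12:],s[19:]  1  'e'
  20  s[19:],s[0:]  2  'ed'
  21  s[0:],s[23:]  2  'ed'
  22  s[23:],s[27:]  1  'e'
  23  s[27:],s[16:]  2  'ee'
  24  s[16:],s[4:]  2  'ee'
  25  s[4:],s[11:]  4  'eecd'
  26  s[11:],s[26:]  2  'ee'
  27  s[26:],s[15:]  3  'eee'
  28  s[15:],s[25:]  3  'eee'

[0, 1, 0, 3, 0, 1, 2, 4, 0, 1, 2, 1, 1, 3, 4, 0, 1, 1, 3, 1, 2, 2, 1, 2, 2, 4, 2, 3, 3]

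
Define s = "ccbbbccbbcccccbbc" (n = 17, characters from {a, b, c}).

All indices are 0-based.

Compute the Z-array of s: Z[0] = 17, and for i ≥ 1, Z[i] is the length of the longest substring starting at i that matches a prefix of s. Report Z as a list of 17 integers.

[17, 1, 0, 0, 0, 4, 1, 0, 0, 2, 2, 2, 4, 1, 0, 0, 1]

Z[0]=17
i=1: fresh scan; Z[1]=1 grow→box=[1,2)
i=2: fresh scan; Z[2]=0
i=3: fresh scan; Z[3]=0
i=4: fresh scan; Z[4]=0
i=5: fresh scan; Z[5]=4 grow→box=[5,9)
i=6: min(r-i=3, Z[1]=1)=1; Z[6]=1
i=7: min(r-i=2, Z[2]=0)=0; Z[7]=0
i=8: min(r-i=1, Z[3]=0)=0; Z[8]=0
i=9: fresh scan; Z[9]=2 grow→box=[9,11)
i=10: min(r-i=1, Z[1]=1)=1; Z[10]=2 grow→box=[10,12)
i=11: min(r-i=1, Z[1]=1)=1; Z[11]=2 grow→box=[11,13)
i=12: min(r-i=1, Z[1]=1)=1; Z[12]=4 grow→box=[12,16)
i=13: min(r-i=3, Z[1]=1)=1; Z[13]=1
i=14: min(r-i=2, Z[2]=0)=0; Z[14]=0
i=15: min(r-i=1, Z[3]=0)=0; Z[15]=0
i=16: fresh scan; Z[16]=1 grow→box=[16,17)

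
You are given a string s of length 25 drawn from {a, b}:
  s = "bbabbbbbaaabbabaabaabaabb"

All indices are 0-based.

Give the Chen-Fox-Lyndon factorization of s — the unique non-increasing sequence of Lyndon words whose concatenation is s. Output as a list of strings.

["b", "b", "abbbbb", "aaabbabaabaabaabb"]

emit factor 1: 'b' (i=0, period=1)
emit factor 2: 'b' (i=1, period=1)
emit factor 3: 'abbbbb' (i=2, period=6)
emit factor 4: 'aaabbabaabaabaabb' (i=8, period=17)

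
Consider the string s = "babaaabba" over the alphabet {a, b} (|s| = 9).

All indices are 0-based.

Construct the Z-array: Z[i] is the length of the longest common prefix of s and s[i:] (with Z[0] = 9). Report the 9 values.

Z[0]=9
i=1: fresh scan; Z[1]=0
i=2: fresh scan; Z[2]=2 scan→box=[2,4)
i=3: min(r-i=1, Z[1]=0)=0; Z[3]=0
i=4: fresh scan; Z[4]=0
i=5: fresh scan; Z[5]=0
i=6: fresh scan; Z[6]=1 scan→box=[6,7)
i=7: fresh scan; Z[7]=2 scan→box=[7,9)
i=8: min(r-i=1, Z[1]=0)=0; Z[8]=0

[9, 0, 2, 0, 0, 0, 1, 2, 0]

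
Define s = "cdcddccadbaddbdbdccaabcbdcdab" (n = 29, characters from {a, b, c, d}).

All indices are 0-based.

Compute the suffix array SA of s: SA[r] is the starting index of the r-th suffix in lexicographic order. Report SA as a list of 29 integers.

[19, 27, 20, 7, 10, 28, 9, 21, 13, 15, 23, 18, 6, 22, 17, 5, 25, 0, 2, 26, 8, 12, 14, 16, 4, 24, 1, 11, 3]

sorted suffixes:
  #0 SA[0]=19  'aabcbdcdab'
  #1 SA[1]=27  'ab'
  #2 SA[2]=20  'abcbdcdab'
  #3 SA[3]=7  'adbaddbdbdccaabcbdcdab'
  #4 SA[4]=10  'addbdbdccaabcbdcdab'
  #5 SA[5]=28  'b'
  #6 SA[6]=9  'baddbdbdccaabcbdcdab'
  #7 SA[7]=21  'bcbdcdab'
  #8 SA[8]=13  'bdbdccaabcbdcdab'
  #9 SA[9]=15  'bdccaabcbdcdab'
  #10 SA[10]=23  'bdcdab'
  #11 SA[11]=18  'caabcbdcdab'
  #12 SA[12]=6  'cadbaddbdbdccaabcbdcdab'
  #13 SA[13]=22  'cbdcdab'
  #14 SA[14]=17  'ccaabcbdcdab'
  #15 SA[15]=5  'ccadbaddbdbdccaabcbdcdab'
  #16 SA[16]=25  'cdab'
  #17 SA[17]=0  'cdcddccadbaddbdbdccaabcbdcdab'
  #18 SA[18]=2  'cddccadbaddbdbdccaabcbdcdab'
  #19 SA[19]=26  'dab'
  #20 SA[20]=8  'dbaddbdbdccaabcbdcdab'
  #21 SA[21]=12  'dbdbdccaabcbdcdab'
  #22 SA[22]=14  'dbdccaabcbdcdab'
  #23 SA[23]=16  'dccaabcbdcdab'
  #24 SA[24]=4  'dccadbaddbdbdccaabcbdcdab'
  #25 SA[25]=24  'dcdab'
  #26 SA[26]=1  'dcddccadbaddbdbdccaabcbdcdab'
  #27 SA[27]=11  'ddbdbdccaabcbdcdab'
  #28 SA[28]=3  'ddccadbaddbdbdccaabcbdcdab'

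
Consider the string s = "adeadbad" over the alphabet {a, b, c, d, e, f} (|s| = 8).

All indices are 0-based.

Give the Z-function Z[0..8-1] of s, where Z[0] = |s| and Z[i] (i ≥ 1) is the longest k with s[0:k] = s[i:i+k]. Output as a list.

Z[0]=8
i=1: outside box; Z[1]=0
i=2: outside box; Z[2]=0
i=3: outside box; Z[3]=2 grow→box=[3,5)
i=4: min(r-i=1, Z[1]=0)=0; Z[4]=0
i=5: outside box; Z[5]=0
i=6: outside box; Z[6]=2 grow→box=[6,8)
i=7: min(r-i=1, Z[1]=0)=0; Z[7]=0

[8, 0, 0, 2, 0, 0, 2, 0]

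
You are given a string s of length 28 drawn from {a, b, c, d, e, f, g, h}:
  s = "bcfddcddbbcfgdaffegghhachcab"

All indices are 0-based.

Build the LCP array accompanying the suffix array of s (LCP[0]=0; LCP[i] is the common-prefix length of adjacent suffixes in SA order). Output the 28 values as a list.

rank | idx | suffix
   0 |  26 | ab
   1 |  22 | achcab
   2 |  14 | affegghhachcab
   3 |  27 | b
   4 |   8 | bbcfgdaffegghhachcab
   5 |   0 | bcfddcddbbcfgdaffegghhachcab
   6 |   9 | bcfgdaffegghhachcab
   7 |  25 | cab
   8 |   5 | cddbbcfgdaffegghhachcab
   9 |   1 | cfddcddbbcfgdaffegghhachcab
  10 |  10 | cfgdaffegghhachcab
  11 |  23 | chcab
  12 |  13 | daffegghhachcab
  13 |   7 | dbbcfgdaffegghhachcab
  14 |   4 | dcddbbcfgdaffegghhachcab
  15 |   6 | ddbbcfgdaffegghhachcab
  16 |   3 | ddcddbbcfgdaffegghhachcab
  17 |  17 | egghhachcab
  18 |   2 | fddcddbbcfgdaffegghhachcab
  19 |  16 | fegghhachcab
  20 |  15 | ffegghhachcab
  21 |  11 | fgdaffegghhachcab
  22 |  12 | gdaffegghhachcab
  23 |  18 | gghhachcab
  24 |  19 | ghhachcab
  25 |  21 | hachcab
  26 |  24 | hcab
  27 |  20 | hhachcab

SA = [26, 22, 14, 27, 8, 0, 9, 25, 5, 1, 10, 23, 13, 7, 4, 6, 3, 17, 2, 16, 15, 11, 12, 18, 19, 21, 24, 20]
rank  pair      lcp
   1  s[26:],s[22:]  1  'a'
   2  s[22:],s[14:]  1  'a'
   3  s[14:],s[27:]  0  ''
   4  s[27:],s[8:]  1  'b'
   5  s[8:],s[0:]  1  'b'
   6  s[0:],s[9:]  3  'bcf'
   7  s[9:],s[25:]  0  ''
   8  s[25:],s[5:]  1  'c'
   9  s[5:],s[1:]  1  'c'
  10  s[1:],s[10:]  2  'cf'
  11  s[10:],s[23:]  1  'c'
  12  s[23:],s[13:]  0  ''
  13  s[13:],s[7:]  1  'd'
  14  s[7:],s[4:]  1  'd'
  15  s[4:],s[6:]  1  'd'
  16  s[6:],s[3:]  2  'dd'
  17  s[3:],s[17:]  0  ''
  18  s[17:],s[2:]  0  ''
  19  s[2:],s[16:]  1  'f'
  20  s[16:],s[15:]  1  'f'
  21  s[15:],s[11:]  1  'f'
  22  s[11:],s[12:]  0  ''
  23  s[12:],s[18:]  1  'g'
  24  s[18:],s[19:]  1  'g'
  25  s[19:],s[21:]  0  ''
  26  s[21:],s[24:]  1  'h'
  27  s[24:],s[20:]  1  'h'

[0, 1, 1, 0, 1, 1, 3, 0, 1, 1, 2, 1, 0, 1, 1, 1, 2, 0, 0, 1, 1, 1, 0, 1, 1, 0, 1, 1]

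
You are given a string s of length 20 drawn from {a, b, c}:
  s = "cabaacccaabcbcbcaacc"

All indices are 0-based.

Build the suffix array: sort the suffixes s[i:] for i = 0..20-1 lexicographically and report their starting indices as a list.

rank→(start, suffix):
  0 → (8, 'aabcbcbcaacc')
  1 → (16, 'aacc')
  2 → (3, 'aacccaabcbcbcaacc')
  3 → (1, 'abaacccaabcbcbcaacc')
  4 → (9, 'abcbcbcaacc')
  5 → (17, 'acc')
  6 → (4, 'acccaabcbcbcaacc')
  7 → (2, 'baacccaabcbcbcaacc')
  8 → (14, 'bcaacc')
  9 → (12, 'bcbcaacc')
  10 → (10, 'bcbcbcaacc')
  11 → (19, 'c')
  12 → (7, 'caabcbcbcaacc')
  13 → (15, 'caacc')
  14 → (0, 'cabaacccaabcbcbcaacc')
  15 → (13, 'cbcaacc')
  16 → (11, 'cbcbcaacc')
  17 → (18, 'cc')
  18 → (6, 'ccaabcbcbcaacc')
  19 → (5, 'cccaabcbcbcaacc')

[8, 16, 3, 1, 9, 17, 4, 2, 14, 12, 10, 19, 7, 15, 0, 13, 11, 18, 6, 5]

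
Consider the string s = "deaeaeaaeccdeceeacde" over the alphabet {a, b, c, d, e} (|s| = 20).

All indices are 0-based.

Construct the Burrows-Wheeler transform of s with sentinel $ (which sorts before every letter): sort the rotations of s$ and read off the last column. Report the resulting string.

eeeeeaeacec$cdaeadadc

rank  rotation               last
    0  $deaeaeaaeccdeceeacde  e
    1  aaeccdeceeacde$deaeae  e
    2  acde$deaeaeaaeccdecee  e
    3  aeaaeccdeceeacde$deae  e
    4  aeaeaaeccdeceeacde$de  e
    5  aeccdeceeacde$deaeaea  a
    6  ccdeceeacde$deaeaeaae  e
    7  cde$deaeaeaaeccdeceea  a
    8  cdeceeacde$deaeaeaaec  c
    9  ceeacde$deaeaeaaeccde  e
   10  de$deaeaeaaeccdeceeac  c
   11  deaeaeaaeccdeceeacde$  $
   12  deceeacde$deaeaeaaecc  c
   13  e$deaeaeaaeccdeceeacd  d
   14  eaaeccdeceeacde$deaea  a
   15  eacde$deaeaeaaeccdece  e
   16  eaeaaeccdeceeacde$dea  a
   17  eaeaeaaeccdeceeacde$d  d
   18  eccdeceeacde$deaeaeaa  a
   19  eceeacde$deaeaeaaeccd  d
   20  eeacde$deaeaeaaeccdec  c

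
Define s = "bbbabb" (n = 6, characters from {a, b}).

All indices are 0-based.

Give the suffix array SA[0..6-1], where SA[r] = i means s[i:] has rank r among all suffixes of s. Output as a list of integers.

sorted suffixes:
  #0 SA[0]=3  'abb'
  #1 SA[1]=5  'b'
  #2 SA[2]=2  'babb'
  #3 SA[3]=4  'bb'
  #4 SA[4]=1  'bbabb'
  #5 SA[5]=0  'bbbabb'

[3, 5, 2, 4, 1, 0]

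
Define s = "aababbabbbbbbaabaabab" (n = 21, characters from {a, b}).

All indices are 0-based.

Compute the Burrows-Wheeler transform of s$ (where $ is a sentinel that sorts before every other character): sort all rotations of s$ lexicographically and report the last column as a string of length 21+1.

rank  rotation                last
    0  $aababbabbbbbbaabaabab  b
    1  aabaabab$aababbabbbbbb  b
    2  aabab$aababbabbbbbbaab  b
    3  aababbabbbbbbaabaabab$  $
    4  ab$aababbabbbbbbaabaab  b
    5  abaabab$aababbabbbbbba  a
    6  abab$aababbabbbbbbaaba  a
    7  ababbabbbbbbaabaabab$a  a
    8  abbabbbbbbaabaabab$aab  b
    9  abbbbbbaabaabab$aababb  b
   10  b$aababbabbbbbbaabaaba  a
   11  baabaabab$aababbabbbbb  b
   12  baabab$aababbabbbbbbaa  a
   13  bab$aababbabbbbbbaabaa  a
   14  babbabbbbbbaabaabab$aa  a
   15  babbbbbbaabaabab$aabab  b
   16  bbaabaabab$aababbabbbb  b
   17  bbabbbbbbaabaabab$aaba  a
   18  bbbaabaabab$aababbabbb  b
   19  bbbbaabaabab$aababbabb  b
   20  bbbbbaabaabab$aababbab  b
   21  bbbbbbaabaabab$aababba  a

bbb$baaabbabaaabbabbba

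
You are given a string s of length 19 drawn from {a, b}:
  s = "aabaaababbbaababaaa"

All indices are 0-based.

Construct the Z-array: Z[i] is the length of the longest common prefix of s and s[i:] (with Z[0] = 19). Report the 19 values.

Z[0]=19
i=1: i≥r, start 0; Z[1]=1 scan→box=[1,2)
i=2: i≥r, start 0; Z[2]=0
i=3: i≥r, start 0; Z[3]=2 scan→box=[3,5)
i=4: min(r-i=1, Z[1]=1)=1; Z[4]=4 scan→box=[4,8)
i=5: min(r-i=3, Z[1]=1)=1; Z[5]=1
i=6: min(r-i=2, Z[2]=0)=0; Z[6]=0
i=7: min(r-i=1, Z[3]=2)=1; Z[7]=1
i=8: i≥r, start 0; Z[8]=0
i=9: i≥r, start 0; Z[9]=0
i=10: i≥r, start 0; Z[10]=0
i=11: i≥r, start 0; Z[11]=4 scan→box=[11,15)
i=12: min(r-i=3, Z[1]=1)=1; Z[12]=1
i=13: min(r-i=2, Z[2]=0)=0; Z[13]=0
i=14: min(r-i=1, Z[3]=2)=1; Z[14]=1
i=15: i≥r, start 0; Z[15]=0
i=16: i≥r, start 0; Z[16]=2 scan→box=[16,18)
i=17: min(r-i=1, Z[1]=1)=1; Z[17]=2 scan→box=[17,19)
i=18: min(r-i=1, Z[1]=1)=1; Z[18]=1

[19, 1, 0, 2, 4, 1, 0, 1, 0, 0, 0, 4, 1, 0, 1, 0, 2, 2, 1]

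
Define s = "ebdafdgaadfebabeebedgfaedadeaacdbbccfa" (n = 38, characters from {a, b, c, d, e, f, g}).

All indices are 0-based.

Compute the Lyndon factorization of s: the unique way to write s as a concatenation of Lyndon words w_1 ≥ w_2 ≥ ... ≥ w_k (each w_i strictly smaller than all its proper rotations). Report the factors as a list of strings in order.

emit factor 1: 'e' (i=0, period=1)
emit factor 2: 'bd' (i=1, period=2)
emit factor 3: 'afdg' (i=3, period=4)
emit factor 4: 'aadfebabeebedgfaedade' (i=7, period=21)
emit factor 5: 'aacdbbccf' (i=28, period=9)
emit factor 6: 'a' (i=37, period=1)

["e", "bd", "afdg", "aadfebabeebedgfaedade", "aacdbbccf", "a"]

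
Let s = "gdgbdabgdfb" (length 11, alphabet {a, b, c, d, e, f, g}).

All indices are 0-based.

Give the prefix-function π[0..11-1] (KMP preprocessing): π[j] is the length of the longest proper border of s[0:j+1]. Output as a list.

[0, 0, 1, 0, 0, 0, 0, 1, 2, 0, 0]

π[0] = 0
j=1 s[j]='d': π[1]=0 (border '')
j=2 s[j]='g': π[2]=1 (border 'g')
j=3 s[j]='b': k: 1→0; π[3]=0 (border '')
j=4 s[j]='d': π[4]=0 (border '')
j=5 s[j]='a': π[5]=0 (border '')
j=6 s[j]='b': π[6]=0 (border '')
j=7 s[j]='g': π[7]=1 (border 'g')
j=8 s[j]='d': π[8]=2 (border 'gd')
j=9 s[j]='f': k: 2→0; π[9]=0 (border '')
j=10 s[j]='b': π[10]=0 (border '')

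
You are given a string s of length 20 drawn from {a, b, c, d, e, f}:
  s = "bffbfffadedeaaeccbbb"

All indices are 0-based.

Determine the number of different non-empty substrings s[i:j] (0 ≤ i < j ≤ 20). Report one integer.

rank | idx | suffix
   0 |  12 | aaeccbbb
   1 |   7 | adedeaaeccbbb
   2 |  13 | aeccbbb
   3 |  19 | b
   4 |  18 | bb
   5 |  17 | bbb
   6 |   0 | bffbfffadedeaaeccbbb
   7 |   3 | bfffadedeaaeccbbb
   8 |  16 | cbbb
   9 |  15 | ccbbb
  10 |  10 | deaaeccbbb
  11 |   8 | dedeaaeccbbb
  12 |  11 | eaaeccbbb
  13 |  14 | eccbbb
  14 |   9 | edeaaeccbbb
  15 |   6 | fadedeaaeccbbb
  16 |   2 | fbfffadedeaaeccbbb
  17 |   5 | ffadedeaaeccbbb
  18 |   1 | ffbfffadedeaaeccbbb
  19 |   4 | fffadedeaaeccbbb

SA = [12, 7, 13, 19, 18, 17, 0, 3, 16, 15, 10, 8, 11, 14, 9, 6, 2, 5, 1, 4]
rank  pair      lcp
   1  s[12:],s[7:]  1  'a'
   2  s[7:],s[13:]  1  'a'
   3  s[13:],s[19:]  0  ''
   4  s[19:],s[18:]  1  'b'
   5  s[18:],s[17:]  2  'bb'
   6  s[17:],s[0:]  1  'b'
   7  s[0:],s[3:]  3  'bff'
   8  s[3:],s[16:]  0  ''
   9  s[16:],s[15:]  1  'c'
  10  s[15:],s[10:]  0  ''
  11  s[10:],s[8:]  2  'de'
  12  s[8:],s[11:]  0  ''
  13  s[11:],s[14:]  1  'e'
  14  s[14:],s[9:]  1  'e'
  15  s[9:],s[6:]  0  ''
  16  s[6:],s[2:]  1  'f'
  17  s[2:],s[5:]  1  'f'
  18  s[5:],s[1:]  2  'ff'
  19  s[1:],s[4:]  2  'ff'

n(n+1)/2 = 20·21/2 = 210
Σ LCP = 0 + 1 + 1 + 0 + 1 + 2 + 1 + 3 + 0 + 1 + 0 + 2 + 0 + 1 + 1 + 0 + 1 + 1 + 2 + 2 = 20
distinct = 210 − 20 = 190

190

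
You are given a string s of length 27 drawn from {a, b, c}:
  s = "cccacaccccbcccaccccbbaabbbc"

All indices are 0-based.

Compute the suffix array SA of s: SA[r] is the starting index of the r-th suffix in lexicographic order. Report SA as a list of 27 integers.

rank | idx | suffix
   0 |  21 | aabbbc
   1 |  22 | abbbc
   2 |   3 | acaccccbcccaccccbbaabbbc
   3 |  14 | accccbbaabbbc
   4 |   5 | accccbcccaccccbbaabbbc
   5 |  20 | baabbbc
   6 |  19 | bbaabbbc
   7 |  23 | bbbc
   8 |  24 | bbc
   9 |  25 | bc
  10 |  10 | bcccaccccbbaabbbc
  11 |  26 | c
  12 |   2 | cacaccccbcccaccccbbaabbbc
  13 |  13 | caccccbbaabbbc
  14 |   4 | caccccbcccaccccbbaabbbc
  15 |  18 | cbbaabbbc
  16 |   9 | cbcccaccccbbaabbbc
  17 |   1 | ccacaccccbcccaccccbbaabbbc
  18 |  12 | ccaccccbbaabbbc
  19 |  17 | ccbbaabbbc
  20 |   8 | ccbcccaccccbbaabbbc
  21 |   0 | cccacaccccbcccaccccbbaabbbc
  22 |  11 | cccaccccbbaabbbc
  23 |  16 | cccbbaabbbc
  24 |   7 | cccbcccaccccbbaabbbc
  25 |  15 | ccccbbaabbbc
  26 |   6 | ccccbcccaccccbbaabbbc

[21, 22, 3, 14, 5, 20, 19, 23, 24, 25, 10, 26, 2, 13, 4, 18, 9, 1, 12, 17, 8, 0, 11, 16, 7, 15, 6]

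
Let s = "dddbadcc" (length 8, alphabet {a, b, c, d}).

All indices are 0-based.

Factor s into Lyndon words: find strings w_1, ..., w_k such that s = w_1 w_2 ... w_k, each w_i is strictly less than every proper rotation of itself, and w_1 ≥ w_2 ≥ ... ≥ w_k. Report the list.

["d", "d", "d", "b", "adcc"]

emit factor 1: 'd' (i=0, period=1)
emit factor 2: 'd' (i=1, period=1)
emit factor 3: 'd' (i=2, period=1)
emit factor 4: 'b' (i=3, period=1)
emit factor 5: 'adcc' (i=4, period=4)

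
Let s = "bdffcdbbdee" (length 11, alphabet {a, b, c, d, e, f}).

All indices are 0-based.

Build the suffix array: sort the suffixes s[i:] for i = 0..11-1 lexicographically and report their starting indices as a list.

[6, 7, 0, 4, 5, 8, 1, 10, 9, 3, 2]

rank→(start, suffix):
  0 → (6, 'bbdee')
  1 → (7, 'bdee')
  2 → (0, 'bdffcdbbdee')
  3 → (4, 'cdbbdee')
  4 → (5, 'dbbdee')
  5 → (8, 'dee')
  6 → (1, 'dffcdbbdee')
  7 → (10, 'e')
  8 → (9, 'ee')
  9 → (3, 'fcdbbdee')
  10 → (2, 'ffcdbbdee')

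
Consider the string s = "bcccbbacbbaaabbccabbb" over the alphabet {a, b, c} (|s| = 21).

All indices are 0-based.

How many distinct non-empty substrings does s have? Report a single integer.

rank→(start, suffix):
  0 → (10, 'aaabbccabbb')
  1 → (11, 'aabbccabbb')
  2 → (17, 'abbb')
  3 → (12, 'abbccabbb')
  4 → (6, 'acbbaaabbccabbb')
  5 → (20, 'b')
  6 → (9, 'baaabbccabbb')
  7 → (5, 'bacbbaaabbccabbb')
  8 → (19, 'bb')
  9 → (8, 'bbaaabbccabbb')
  10 → (4, 'bbacbbaaabbccabbb')
  11 → (18, 'bbb')
  12 → (13, 'bbccabbb')
  13 → (14, 'bccabbb')
  14 → (0, 'bcccbbacbbaaabbccabbb')
  15 → (16, 'cabbb')
  16 → (7, 'cbbaaabbccabbb')
  17 → (3, 'cbbacbbaaabbccabbb')
  18 → (15, 'ccabbb')
  19 → (2, 'ccbbacbbaaabbccabbb')
  20 → (1, 'cccbbacbbaaabbccabbb')

SA = [10, 11, 17, 12, 6, 20, 9, 5, 19, 8, 4, 18, 13, 14, 0, 16, 7, 3, 15, 2, 1]
i: (SA[i-1],SA[i]) lcp shared
  1: (10,11) 2 'aa'
  2: (11,17) 1 'a'
  3: (17,12) 3 'abb'
  4: (12,6) 1 'a'
  5: (6,20) 0 ''
  6: (20,9) 1 'b'
  7: (9,5) 2 'ba'
  8: (5,19) 1 'b'
  9: (19,8) 2 'bb'
  10: (8,4) 3 'bba'
  11: (4,18) 2 'bb'
  12: (18,13) 2 'bb'
  13: (13,14) 1 'b'
  14: (14,0) 3 'bcc'
  15: (0,16) 0 ''
  16: (16,7) 1 'c'
  17: (7,3) 4 'cbba'
  18: (3,15) 1 'c'
  19: (15,2) 2 'cc'
  20: (2,1) 2 'cc'

n(n+1)/2 = 21·22/2 = 231
Σ LCP = 0 + 2 + 1 + 3 + 1 + 0 + 1 + 2 + 1 + 2 + 3 + 2 + 2 + 1 + 3 + 0 + 1 + 4 + 1 + 2 + 2 = 34
distinct = 231 − 34 = 197

197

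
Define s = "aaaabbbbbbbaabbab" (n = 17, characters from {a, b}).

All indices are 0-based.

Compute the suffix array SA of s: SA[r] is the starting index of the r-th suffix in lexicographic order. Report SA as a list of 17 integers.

[0, 1, 11, 2, 15, 12, 3, 16, 10, 14, 9, 13, 8, 7, 6, 5, 4]

rank | idx | suffix
   0 |   0 | aaaabbbbbbbaabbab
   1 |   1 | aaabbbbbbbaabbab
   2 |  11 | aabbab
   3 |   2 | aabbbbbbbaabbab
   4 |  15 | ab
   5 |  12 | abbab
   6 |   3 | abbbbbbbaabbab
   7 |  16 | b
   8 |  10 | baabbab
   9 |  14 | bab
  10 |   9 | bbaabbab
  11 |  13 | bbab
  12 |   8 | bbbaabbab
  13 |   7 | bbbbaabbab
  14 |   6 | bbbbbaabbab
  15 |   5 | bbbbbbaabbab
  16 |   4 | bbbbbbbaabbab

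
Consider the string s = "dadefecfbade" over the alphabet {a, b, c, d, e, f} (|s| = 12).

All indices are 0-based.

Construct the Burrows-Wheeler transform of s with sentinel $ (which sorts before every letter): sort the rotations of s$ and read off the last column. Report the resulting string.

rank  rotation       last
    0  $dadefecfbade  e
    1  ade$dadefecfb  b
    2  adefecfbade$d  d
    3  bade$dadefecf  f
    4  cfbade$dadefe  e
    5  dadefecfbade$  $
    6  de$dadefecfba  a
    7  defecfbade$da  a
    8  e$dadefecfbad  d
    9  ecfbade$dadef  f
   10  efecfbade$dad  d
   11  fbade$dadefec  c
   12  fecfbade$dade  e

ebdfe$aadfdce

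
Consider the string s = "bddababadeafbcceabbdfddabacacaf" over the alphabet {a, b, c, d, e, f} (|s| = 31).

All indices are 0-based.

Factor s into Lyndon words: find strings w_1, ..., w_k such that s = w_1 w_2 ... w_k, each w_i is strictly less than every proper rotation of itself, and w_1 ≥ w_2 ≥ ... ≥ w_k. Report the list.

["bdd", "ababadeafbcceabbdfddabacacaf"]

emit factor 1: 'bdd' (i=0, period=3)
emit factor 2: 'ababadeafbcceabbdfddabacacaf' (i=3, period=28)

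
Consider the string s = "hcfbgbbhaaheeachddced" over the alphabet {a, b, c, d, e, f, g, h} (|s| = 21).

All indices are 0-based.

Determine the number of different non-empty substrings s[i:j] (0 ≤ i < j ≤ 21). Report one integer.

218

sorted suffixes:
  #0 SA[0]=8  'aaheeachddced'
  #1 SA[1]=13  'achddced'
  #2 SA[2]=9  'aheeachddced'
  #3 SA[3]=5  'bbhaaheeachddced'
  #4 SA[4]=3  'bgbbhaaheeachddced'
  #5 SA[5]=6  'bhaaheeachddced'
  #6 SA[6]=18  'ced'
  #7 SA[7]=1  'cfbgbbhaaheeachddced'
  #8 SA[8]=14  'chddced'
  #9 SA[9]=20  'd'
  #10 SA[10]=17  'dced'
  #11 SA[11]=16  'ddced'
  #12 SA[12]=12  'eachddced'
  #13 SA[13]=19  'ed'
  #14 SA[14]=11  'eeachddced'
  #15 SA[15]=2  'fbgbbhaaheeachddced'
  #16 SA[16]=4  'gbbhaaheeachddced'
  #17 SA[17]=7  'haaheeachddced'
  #18 SA[18]=0  'hcfbgbbhaaheeachddced'
  #19 SA[19]=15  'hddced'
  #20 SA[20]=10  'heeachddced'

SA = [8, 13, 9, 5, 3, 6, 18, 1, 14, 20, 17, 16, 12, 19, 11, 2, 4, 7, 0, 15, 10]
i: (SA[i-1],SA[i]) lcp shared
  1: (8,13) 1 'a'
  2: (13,9) 1 'a'
  3: (9,5) 0 ''
  4: (5,3) 1 'b'
  5: (3,6) 1 'b'
  6: (6,18) 0 ''
  7: (18,1) 1 'c'
  8: (1,14) 1 'c'
  9: (14,20) 0 ''
  10: (20,17) 1 'd'
  11: (17,16) 1 'd'
  12: (16,12) 0 ''
  13: (12,19) 1 'e'
  14: (19,11) 1 'e'
  15: (11,2) 0 ''
  16: (2,4) 0 ''
  17: (4,7) 0 ''
  18: (7,0) 1 'h'
  19: (0,15) 1 'h'
  20: (15,10) 1 'h'

n(n+1)/2 = 21·22/2 = 231
Σ LCP = 0 + 1 + 1 + 0 + 1 + 1 + 0 + 1 + 1 + 0 + 1 + 1 + 0 + 1 + 1 + 0 + 0 + 0 + 1 + 1 + 1 = 13
distinct = 231 − 13 = 218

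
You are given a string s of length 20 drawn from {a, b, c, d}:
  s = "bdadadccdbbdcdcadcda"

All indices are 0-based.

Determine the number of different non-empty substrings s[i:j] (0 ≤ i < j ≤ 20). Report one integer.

rank | idx | suffix
   0 |  19 | a
   1 |   2 | adadccdbbdcdcadcda
   2 |   4 | adccdbbdcdcadcda
   3 |  15 | adcda
   4 |   9 | bbdcdcadcda
   5 |   0 | bdadadccdbbdcdcadcda
   6 |  10 | bdcdcadcda
   7 |  14 | cadcda
   8 |   6 | ccdbbdcdcadcda
   9 |  17 | cda
  10 |   7 | cdbbdcdcadcda
  11 |  12 | cdcadcda
  12 |  18 | da
  13 |   1 | dadadccdbbdcdcadcda
  14 |   3 | dadccdbbdcdcadcda
  15 |   8 | dbbdcdcadcda
  16 |  13 | dcadcda
  17 |   5 | dccdbbdcdcadcda
  18 |  16 | dcda
  19 |  11 | dcdcadcda

SA = [19, 2, 4, 15, 9, 0, 10, 14, 6, 17, 7, 12, 18, 1, 3, 8, 13, 5, 16, 11]
[i] adj suffixes → lcp
  [1] 19/2 → 1 ('a')
  [2] 2/4 → 2 ('ad')
  [3] 4/15 → 3 ('adc')
  [4] 15/9 → 0 ('')
  [5] 9/0 → 1 ('b')
  [6] 0/10 → 2 ('bd')
  [7] 10/14 → 0 ('')
  [8] 14/6 → 1 ('c')
  [9] 6/17 → 1 ('c')
  [10] 17/7 → 2 ('cd')
  [11] 7/12 → 2 ('cd')
  [12] 12/18 → 0 ('')
  [13] 18/1 → 2 ('da')
  [14] 1/3 → 3 ('dad')
  [15] 3/8 → 1 ('d')
  [16] 8/13 → 1 ('d')
  [17] 13/5 → 2 ('dc')
  [18] 5/16 → 2 ('dc')
  [19] 16/11 → 3 ('dcd')

n(n+1)/2 = 20·21/2 = 210
Σ LCP = 0 + 1 + 2 + 3 + 0 + 1 + 2 + 0 + 1 + 1 + 2 + 2 + 0 + 2 + 3 + 1 + 1 + 2 + 2 + 3 = 29
distinct = 210 − 29 = 181

181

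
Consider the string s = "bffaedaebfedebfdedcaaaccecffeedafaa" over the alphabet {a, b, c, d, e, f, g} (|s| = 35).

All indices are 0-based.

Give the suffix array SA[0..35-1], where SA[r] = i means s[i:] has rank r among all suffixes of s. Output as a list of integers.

rank | idx | suffix
   0 |  34 | a
   1 |  33 | aa
   2 |  19 | aaaccecffeedafaa
   3 |  20 | aaccecffeedafaa
   4 |  21 | accecffeedafaa
   5 |   6 | aebfedebfdedcaaaccecffeedafaa
   6 |   3 | aedaebfedebfdedcaaaccecffeedafaa
   7 |  31 | afaa
   8 |  13 | bfdedcaaaccecffeedafaa
   9 |   8 | bfedebfdedcaaaccecffeedafaa
  10 |   0 | bffaedaebfedebfdedcaaaccecffeedafaa
  11 |  18 | caaaccecffeedafaa
  12 |  22 | ccecffeedafaa
  13 |  23 | cecffeedafaa
  14 |  25 | cffeedafaa
  15 |   5 | daebfedebfdedcaaaccecffeedafaa
  16 |  30 | dafaa
  17 |  17 | dcaaaccecffeedafaa
  18 |  11 | debfdedcaaaccecffeedafaa
  19 |  15 | dedcaaaccecffeedafaa
  20 |  12 | ebfdedcaaaccecffeedafaa
  21 |   7 | ebfedebfdedcaaaccecffeedafaa
  22 |  24 | ecffeedafaa
  23 |   4 | edaebfedebfdedcaaaccecffeedafaa
  24 |  29 | edafaa
  25 |  16 | edcaaaccecffeedafaa
  26 |  10 | edebfdedcaaaccecffeedafaa
  27 |  28 | eedafaa
  28 |  32 | faa
  29 |   2 | faedaebfedebfdedcaaaccecffeedafaa
  30 |  14 | fdedcaaaccecffeedafaa
  31 |   9 | fedebfdedcaaaccecffeedafaa
  32 |  27 | feedafaa
  33 |   1 | ffaedaebfedebfdedcaaaccecffeedafaa
  34 |  26 | ffeedafaa

[34, 33, 19, 20, 21, 6, 3, 31, 13, 8, 0, 18, 22, 23, 25, 5, 30, 17, 11, 15, 12, 7, 24, 4, 29, 16, 10, 28, 32, 2, 14, 9, 27, 1, 26]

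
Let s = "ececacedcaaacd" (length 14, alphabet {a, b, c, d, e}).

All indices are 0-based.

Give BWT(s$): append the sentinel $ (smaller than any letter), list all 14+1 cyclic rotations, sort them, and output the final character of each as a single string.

dcaacdeaeacec$c

rank  rotation         last
    0  $ececacedcaaacd  d
    1  aaacd$ececacedc  c
    2  aacd$ececacedca  a
    3  acd$ececacedcaa  a
    4  acedcaaacd$ecec  c
    5  caaacd$ececaced  d
    6  cacedcaaacd$ece  e
    7  cd$ececacedcaaa  a
    8  cecacedcaaacd$e  e
    9  cedcaaacd$ececa  a
   10  d$ececacedcaaac  c
   11  dcaaacd$ececace  e
   12  ecacedcaaacd$ec  c
   13  ececacedcaaacd$  $
   14  edcaaacd$ececac  c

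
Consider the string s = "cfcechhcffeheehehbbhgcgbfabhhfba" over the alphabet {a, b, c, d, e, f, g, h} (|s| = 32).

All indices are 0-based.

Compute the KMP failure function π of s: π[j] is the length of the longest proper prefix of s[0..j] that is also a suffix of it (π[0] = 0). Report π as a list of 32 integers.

[0, 0, 1, 0, 1, 0, 0, 1, 2, 0, 0, 0, 0, 0, 0, 0, 0, 0, 0, 0, 0, 1, 0, 0, 0, 0, 0, 0, 0, 0, 0, 0]

π[0] = 0
j=1 s[j]='f': π[1]=0 (border '')
j=2 s[j]='c': π[2]=1 (border 'c')
j=3 s[j]='e': k: 1→0; π[3]=0 (border '')
j=4 s[j]='c': π[4]=1 (border 'c')
j=5 s[j]='h': k: 1→0; π[5]=0 (border '')
j=6 s[j]='h': π[6]=0 (border '')
j=7 s[j]='c': π[7]=1 (border 'c')
j=8 s[j]='f': π[8]=2 (border 'cf')
j=9 s[j]='f': k: 2→0; π[9]=0 (border '')
j=10 s[j]='e': π[10]=0 (border '')
j=11 s[j]='h': π[11]=0 (border '')
j=12 s[j]='e': π[12]=0 (border '')
j=13 s[j]='e': π[13]=0 (border '')
j=14 s[j]='h': π[14]=0 (border '')
j=15 s[j]='e': π[15]=0 (border '')
j=16 s[j]='h': π[16]=0 (border '')
j=17 s[j]='b': π[17]=0 (border '')
j=18 s[j]='b': π[18]=0 (border '')
j=19 s[j]='h': π[19]=0 (border '')
j=20 s[j]='g': π[20]=0 (border '')
j=21 s[j]='c': π[21]=1 (border 'c')
j=22 s[j]='g': k: 1→0; π[22]=0 (border '')
j=23 s[j]='b': π[23]=0 (border '')
j=24 s[j]='f': π[24]=0 (border '')
j=25 s[j]='a': π[25]=0 (border '')
j=26 s[j]='b': π[26]=0 (border '')
j=27 s[j]='h': π[27]=0 (border '')
j=28 s[j]='h': π[28]=0 (border '')
j=29 s[j]='f': π[29]=0 (border '')
j=30 s[j]='b': π[30]=0 (border '')
j=31 s[j]='a': π[31]=0 (border '')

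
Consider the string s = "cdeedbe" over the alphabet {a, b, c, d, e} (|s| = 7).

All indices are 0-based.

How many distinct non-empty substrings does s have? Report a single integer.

25

rank | idx | suffix
   0 |   5 | be
   1 |   0 | cdeedbe
   2 |   4 | dbe
   3 |   1 | deedbe
   4 |   6 | e
   5 |   3 | edbe
   6 |   2 | eedbe

SA = [5, 0, 4, 1, 6, 3, 2]
[i] adj suffixes → lcp
  [1] 5/0 → 0 ('')
  [2] 0/4 → 0 ('')
  [3] 4/1 → 1 ('d')
  [4] 1/6 → 0 ('')
  [5] 6/3 → 1 ('e')
  [6] 3/2 → 1 ('e')

n(n+1)/2 = 7·8/2 = 28
Σ LCP = 0 + 0 + 0 + 1 + 0 + 1 + 1 = 3
distinct = 28 − 3 = 25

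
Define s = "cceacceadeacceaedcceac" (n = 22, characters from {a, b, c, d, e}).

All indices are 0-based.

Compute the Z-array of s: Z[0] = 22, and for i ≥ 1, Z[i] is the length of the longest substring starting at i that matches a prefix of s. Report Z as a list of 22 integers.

Z[0]=22
i=1: fresh scan; Z[1]=1 extend→box=[1,2)
i=2: fresh scan; Z[2]=0
i=3: fresh scan; Z[3]=0
i=4: fresh scan; Z[4]=4 extend→box=[4,8)
i=5: min(r-i=3, Z[1]=1)=1; Z[5]=1
i=6: min(r-i=2, Z[2]=0)=0; Z[6]=0
i=7: min(r-i=1, Z[3]=0)=0; Z[7]=0
i=8: fresh scan; Z[8]=0
i=9: fresh scan; Z[9]=0
i=10: fresh scan; Z[10]=0
i=11: fresh scan; Z[11]=4 extend→box=[11,15)
i=12: min(r-i=3, Z[1]=1)=1; Z[12]=1
i=13: min(r-i=2, Z[2]=0)=0; Z[13]=0
i=14: min(r-i=1, Z[3]=0)=0; Z[14]=0
i=15: fresh scan; Z[15]=0
i=16: fresh scan; Z[16]=0
i=17: fresh scan; Z[17]=5 extend→box=[17,22)
i=18: min(r-i=4, Z[1]=1)=1; Z[18]=1
i=19: min(r-i=3, Z[2]=0)=0; Z[19]=0
i=20: min(r-i=2, Z[3]=0)=0; Z[20]=0
i=21: min(r-i=1, Z[4]=4)=1; Z[21]=1

[22, 1, 0, 0, 4, 1, 0, 0, 0, 0, 0, 4, 1, 0, 0, 0, 0, 5, 1, 0, 0, 1]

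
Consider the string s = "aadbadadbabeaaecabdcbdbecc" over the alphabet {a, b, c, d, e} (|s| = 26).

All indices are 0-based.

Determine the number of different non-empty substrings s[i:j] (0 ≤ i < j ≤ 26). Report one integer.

317

sorted suffixes:
  #0 SA[0]=0  'aadbadadbabeaaecabdcbdbecc'
  #1 SA[1]=12  'aaecabdcbdbecc'
  #2 SA[2]=16  'abdcbdbecc'
  #3 SA[3]=9  'abeaaecabdcbdbecc'
  #4 SA[4]=4  'adadbabeaaecabdcbdbecc'
  #5 SA[5]=6  'adbabeaaecabdcbdbecc'
  #6 SA[6]=1  'adbadadbabeaaecabdcbdbecc'
  #7 SA[7]=13  'aecabdcbdbecc'
  #8 SA[8]=8  'babeaaecabdcbdbecc'
  #9 SA[9]=3  'badadbabeaaecabdcbdbecc'
  #10 SA[10]=20  'bdbecc'
  #11 SA[11]=17  'bdcbdbecc'
  #12 SA[12]=10  'beaaecabdcbdbecc'
  #13 SA[13]=22  'becc'
  #14 SA[14]=25  'c'
  #15 SA[15]=15  'cabdcbdbecc'
  #16 SA[16]=19  'cbdbecc'
  #17 SA[17]=24  'cc'
  #18 SA[18]=5  'dadbabeaaecabdcbdbecc'
  #19 SA[19]=7  'dbabeaaecabdcbdbecc'
  #20 SA[20]=2  'dbadadbabeaaecabdcbdbecc'
  #21 SA[21]=21  'dbecc'
  #22 SA[22]=18  'dcbdbecc'
  #23 SA[23]=11  'eaaecabdcbdbecc'
  #24 SA[24]=14  'ecabdcbdbecc'
  #25 SA[25]=23  'ecc'

SA = [0, 12, 16, 9, 4, 6, 1, 13, 8, 3, 20, 17, 10, 22, 25, 15, 19, 24, 5, 7, 2, 21, 18, 11, 14, 23]
i: (SA[i-1],SA[i]) lcp shared
  1: (0,12) 2 'aa'
  2: (12,16) 1 'a'
  3: (16,9) 2 'ab'
  4: (9,4) 1 'a'
  5: (4,6) 2 'ad'
  6: (6,1) 4 'adba'
  7: (1,13) 1 'a'
  8: (13,8) 0 ''
  9: (8,3) 2 'ba'
  10: (3,20) 1 'b'
  11: (20,17) 2 'bd'
  12: (17,10) 1 'b'
  13: (10,22) 2 'be'
  14: (22,25) 0 ''
  15: (25,15) 1 'c'
  16: (15,19) 1 'c'
  17: (19,24) 1 'c'
  18: (24,5) 0 ''
  19: (5,7) 1 'd'
  20: (7,2) 3 'dba'
  21: (2,21) 2 'db'
  22: (21,18) 1 'd'
  23: (18,11) 0 ''
  24: (11,14) 1 'e'
  25: (14,23) 2 'ec'

n(n+1)/2 = 26·27/2 = 351
Σ LCP = 0 + 2 + 1 + 2 + 1 + 2 + 4 + 1 + 0 + 2 + 1 + 2 + 1 + 2 + 0 + 1 + 1 + 1 + 0 + 1 + 3 + 2 + 1 + 0 + 1 + 2 = 34
distinct = 351 − 34 = 317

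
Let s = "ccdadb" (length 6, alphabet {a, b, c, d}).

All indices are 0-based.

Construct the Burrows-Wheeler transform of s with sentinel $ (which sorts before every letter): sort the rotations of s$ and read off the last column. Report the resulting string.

rank  rotation last
    0  $ccdadb  b
    1  adb$ccd  d
    2  b$ccdad  d
    3  ccdadb$  $
    4  cdadb$c  c
    5  dadb$cc  c
    6  db$ccda  a

bdd$cca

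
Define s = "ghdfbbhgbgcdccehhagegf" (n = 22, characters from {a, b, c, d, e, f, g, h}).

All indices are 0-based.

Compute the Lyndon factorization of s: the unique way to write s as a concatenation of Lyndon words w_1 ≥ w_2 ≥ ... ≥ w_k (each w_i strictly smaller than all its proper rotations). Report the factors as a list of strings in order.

["gh", "df", "bbhgbgcdccehh", "agegf"]

emit factor 1: 'gh' (i=0, period=2)
emit factor 2: 'df' (i=2, period=2)
emit factor 3: 'bbhgbgcdccehh' (i=4, period=13)
emit factor 4: 'agegf' (i=17, period=5)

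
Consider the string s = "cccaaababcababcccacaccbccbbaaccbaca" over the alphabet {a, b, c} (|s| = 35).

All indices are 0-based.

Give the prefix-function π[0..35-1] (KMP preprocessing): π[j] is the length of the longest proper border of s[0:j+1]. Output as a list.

[0, 1, 2, 0, 0, 0, 0, 0, 0, 1, 0, 0, 0, 0, 1, 2, 3, 4, 1, 0, 1, 2, 0, 1, 2, 0, 0, 0, 0, 1, 2, 0, 0, 1, 0]

π[0] = 0
j=1 s[j]='c': π[1]=1 (border 'c')
j=2 s[j]='c': π[2]=2 (border 'cc')
j=3 s[j]='a': k: 2→1→0; π[3]=0 (border '')
j=4 s[j]='a': π[4]=0 (border '')
j=5 s[j]='a': π[5]=0 (border '')
j=6 s[j]='b': π[6]=0 (border '')
j=7 s[j]='a': π[7]=0 (border '')
j=8 s[j]='b': π[8]=0 (border '')
j=9 s[j]='c': π[9]=1 (border 'c')
j=10 s[j]='a': k: 1→0; π[10]=0 (border '')
j=11 s[j]='b': π[11]=0 (border '')
j=12 s[j]='a': π[12]=0 (border '')
j=13 s[j]='b': π[13]=0 (border '')
j=14 s[j]='c': π[14]=1 (border 'c')
j=15 s[j]='c': π[15]=2 (border 'cc')
j=16 s[j]='c': π[16]=3 (border 'ccc')
j=17 s[j]='a': π[17]=4 (border 'ccca')
j=18 s[j]='c': k: 4→0; π[18]=1 (border 'c')
j=19 s[j]='a': k: 1→0; π[19]=0 (border '')
j=20 s[j]='c': π[20]=1 (border 'c')
j=21 s[j]='c': π[21]=2 (border 'cc')
j=22 s[j]='b': k: 2→1→0; π[22]=0 (border '')
j=23 s[j]='c': π[23]=1 (border 'c')
j=24 s[j]='c': π[24]=2 (border 'cc')
j=25 s[j]='b': k: 2→1→0; π[25]=0 (border '')
j=26 s[j]='b': π[26]=0 (border '')
j=27 s[j]='a': π[27]=0 (border '')
j=28 s[j]='a': π[28]=0 (border '')
j=29 s[j]='c': π[29]=1 (border 'c')
j=30 s[j]='c': π[30]=2 (border 'cc')
j=31 s[j]='b': k: 2→1→0; π[31]=0 (border '')
j=32 s[j]='a': π[32]=0 (border '')
j=33 s[j]='c': π[33]=1 (border 'c')
j=34 s[j]='a': k: 1→0; π[34]=0 (border '')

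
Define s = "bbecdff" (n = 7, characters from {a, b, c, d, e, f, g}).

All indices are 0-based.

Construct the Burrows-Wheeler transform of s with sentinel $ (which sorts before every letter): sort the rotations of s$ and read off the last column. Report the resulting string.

f$becbfd

rank  rotation  last
    0  $bbecdff  f
    1  bbecdff$  $
    2  becdff$b  b
    3  cdff$bbe  e
    4  dff$bbec  c
    5  ecdff$bb  b
    6  f$bbecdf  f
    7  ff$bbecd  d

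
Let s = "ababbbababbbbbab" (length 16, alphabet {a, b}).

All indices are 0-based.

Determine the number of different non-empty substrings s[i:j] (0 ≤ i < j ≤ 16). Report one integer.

91

rank | idx | suffix
   0 |  14 | ab
   1 |   0 | ababbbababbbbbab
   2 |   6 | ababbbbbab
   3 |   2 | abbbababbbbbab
   4 |   8 | abbbbbab
   5 |  15 | b
   6 |  13 | bab
   7 |   5 | bababbbbbab
   8 |   1 | babbbababbbbbab
   9 |   7 | babbbbbab
  10 |  12 | bbab
  11 |   4 | bbababbbbbab
  12 |  11 | bbbab
  13 |   3 | bbbababbbbbab
  14 |  10 | bbbbab
  15 |   9 | bbbbbab

SA = [14, 0, 6, 2, 8, 15, 13, 5, 1, 7, 12, 4, 11, 3, 10, 9]
rank  pair      lcp
   1  s[14:],s[0:]  2  'ab'
   2  s[0:],s[6:]  6  'ababbb'
   3  s[6:],s[2:]  2  'ab'
   4  s[2:],s[8:]  4  'abbb'
   5  s[8:],s[15:]  0  ''
   6  s[15:],s[13:]  1  'b'
   7  s[13:],s[5:]  3  'bab'
   8  s[5:],s[1:]  3  'bab'
   9  s[1:],s[7:]  5  'babbb'
  10  s[7:],s[12:]  1  'b'
  11  s[12:],s[4:]  4  'bbab'
  12  s[4:],s[11:]  2  'bb'
  13  s[11:],s[3:]  5  'bbbab'
  14  s[3:],s[10:]  3  'bbb'
  15  s[10:],s[9:]  4  'bbbb'

n(n+1)/2 = 16·17/2 = 136
Σ LCP = 0 + 2 + 6 + 2 + 4 + 0 + 1 + 3 + 3 + 5 + 1 + 4 + 2 + 5 + 3 + 4 = 45
distinct = 136 − 45 = 91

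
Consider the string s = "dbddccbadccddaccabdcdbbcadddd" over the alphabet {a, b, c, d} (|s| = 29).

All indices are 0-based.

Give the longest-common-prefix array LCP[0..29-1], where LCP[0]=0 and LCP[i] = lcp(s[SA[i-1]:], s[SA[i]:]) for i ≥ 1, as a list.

rank→(start, suffix):
  0 → (16, 'abdcdbbcadddd')
  1 → (13, 'accabdcdbbcadddd')
  2 → (7, 'adccddaccabdcdbbcadddd')
  3 → (24, 'adddd')
  4 → (6, 'badccddaccabdcdbbcadddd')
  5 → (21, 'bbcadddd')
  6 → (22, 'bcadddd')
  7 → (17, 'bdcdbbcadddd')
  8 → (1, 'bddccbadccddaccabdcdbbcadddd')
  9 → (15, 'cabdcdbbcadddd')
  10 → (23, 'cadddd')
  11 → (5, 'cbadccddaccabdcdbbcadddd')
  12 → (14, 'ccabdcdbbcadddd')
  13 → (4, 'ccbadccddaccabdcdbbcadddd')
  14 → (9, 'ccddaccabdcdbbcadddd')
  15 → (19, 'cdbbcadddd')
  16 → (10, 'cddaccabdcdbbcadddd')
  17 → (28, 'd')
  18 → (12, 'daccabdcdbbcadddd')
  19 → (20, 'dbbcadddd')
  20 → (0, 'dbddccbadccddaccabdcdbbcadddd')
  21 → (3, 'dccbadccddaccabdcdbbcadddd')
  22 → (8, 'dccddaccabdcdbbcadddd')
  23 → (18, 'dcdbbcadddd')
  24 → (27, 'dd')
  25 → (11, 'ddaccabdcdbbcadddd')
  26 → (2, 'ddccbadccddaccabdcdbbcadddd')
  27 → (26, 'ddd')
  28 → (25, 'dddd')

SA = [16, 13, 7, 24, 6, 21, 22, 17, 1, 15, 23, 5, 14, 4, 9, 19, 10, 28, 12, 20, 0, 3, 8, 18, 27, 11, 2, 26, 25]
[i] adj suffixes → lcp
  [1] 16/13 → 1 ('a')
  [2] 13/7 → 1 ('a')
  [3] 7/24 → 2 ('ad')
  [4] 24/6 → 0 ('')
  [5] 6/21 → 1 ('b')
  [6] 21/22 → 1 ('b')
  [7] 22/17 → 1 ('b')
  [8] 17/1 → 2 ('bd')
  [9] 1/15 → 0 ('')
  [10] 15/23 → 2 ('ca')
  [11] 23/5 → 1 ('c')
  [12] 5/14 → 1 ('c')
  [13] 14/4 → 2 ('cc')
  [14] 4/9 → 2 ('cc')
  [15] 9/19 → 1 ('c')
  [16] 19/10 → 2 ('cd')
  [17] 10/28 → 0 ('')
  [18] 28/12 → 1 ('d')
  [19] 12/20 → 1 ('d')
  [20] 20/0 → 2 ('db')
  [21] 0/3 → 1 ('d')
  [22] 3/8 → 3 ('dcc')
  [23] 8/18 → 2 ('dc')
  [24] 18/27 → 1 ('d')
  [25] 27/11 → 2 ('dd')
  [26] 11/2 → 2 ('dd')
  [27] 2/26 → 2 ('dd')
  [28] 26/25 → 3 ('ddd')

[0, 1, 1, 2, 0, 1, 1, 1, 2, 0, 2, 1, 1, 2, 2, 1, 2, 0, 1, 1, 2, 1, 3, 2, 1, 2, 2, 2, 3]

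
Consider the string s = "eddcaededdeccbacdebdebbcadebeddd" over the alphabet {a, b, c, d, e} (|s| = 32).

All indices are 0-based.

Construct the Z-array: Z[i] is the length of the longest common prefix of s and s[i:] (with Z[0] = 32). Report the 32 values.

Z[0]=32
i=1: fresh scan; Z[1]=0
i=2: fresh scan; Z[2]=0
i=3: fresh scan; Z[3]=0
i=4: fresh scan; Z[4]=0
i=5: fresh scan; Z[5]=2 extend→box=[5,7)
i=6: min(r-i=1, Z[1]=0)=0; Z[6]=0
i=7: fresh scan; Z[7]=3 extend→box=[7,10)
i=8: min(r-i=2, Z[1]=0)=0; Z[8]=0
i=9: min(r-i=1, Z[2]=0)=0; Z[9]=0
i=10: fresh scan; Z[10]=1 extend→box=[10,11)
i=11: fresh scan; Z[11]=0
i=12: fresh scan; Z[12]=0
i=13: fresh scan; Z[13]=0
i=14: fresh scan; Z[14]=0
i=15: fresh scan; Z[15]=0
i=16: fresh scan; Z[16]=0
i=17: fresh scan; Z[17]=1 extend→box=[17,18)
i=18: fresh scan; Z[18]=0
i=19: fresh scan; Z[19]=0
i=20: fresh scan; Z[20]=1 extend→box=[20,21)
i=21: fresh scan; Z[21]=0
i=22: fresh scan; Z[22]=0
i=23: fresh scan; Z[23]=0
i=24: fresh scan; Z[24]=0
i=25: fresh scan; Z[25]=0
i=26: fresh scan; Z[26]=1 extend→box=[26,27)
i=27: fresh scan; Z[27]=0
i=28: fresh scan; Z[28]=3 extend→box=[28,31)
i=29: min(r-i=2, Z[1]=0)=0; Z[29]=0
i=30: min(r-i=1, Z[2]=0)=0; Z[30]=0
i=31: fresh scan; Z[31]=0

[32, 0, 0, 0, 0, 2, 0, 3, 0, 0, 1, 0, 0, 0, 0, 0, 0, 1, 0, 0, 1, 0, 0, 0, 0, 0, 1, 0, 3, 0, 0, 0]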